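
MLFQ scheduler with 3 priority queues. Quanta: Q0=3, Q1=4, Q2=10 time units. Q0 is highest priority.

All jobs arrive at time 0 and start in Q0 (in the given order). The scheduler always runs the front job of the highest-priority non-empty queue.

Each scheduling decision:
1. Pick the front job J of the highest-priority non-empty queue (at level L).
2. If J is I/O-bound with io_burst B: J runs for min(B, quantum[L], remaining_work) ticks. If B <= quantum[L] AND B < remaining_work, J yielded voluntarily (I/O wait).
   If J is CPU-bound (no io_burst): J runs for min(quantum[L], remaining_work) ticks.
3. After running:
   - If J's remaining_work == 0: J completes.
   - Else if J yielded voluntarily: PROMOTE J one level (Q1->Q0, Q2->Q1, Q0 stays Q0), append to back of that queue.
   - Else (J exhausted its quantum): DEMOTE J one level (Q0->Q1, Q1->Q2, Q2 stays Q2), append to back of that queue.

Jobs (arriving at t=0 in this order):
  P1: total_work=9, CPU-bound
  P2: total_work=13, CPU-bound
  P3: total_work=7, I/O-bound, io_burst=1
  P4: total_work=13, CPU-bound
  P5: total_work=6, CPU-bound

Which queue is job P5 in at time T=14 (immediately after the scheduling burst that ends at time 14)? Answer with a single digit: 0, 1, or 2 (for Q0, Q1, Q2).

t=0-3: P1@Q0 runs 3, rem=6, quantum used, demote→Q1. Q0=[P2,P3,P4,P5] Q1=[P1] Q2=[]
t=3-6: P2@Q0 runs 3, rem=10, quantum used, demote→Q1. Q0=[P3,P4,P5] Q1=[P1,P2] Q2=[]
t=6-7: P3@Q0 runs 1, rem=6, I/O yield, promote→Q0. Q0=[P4,P5,P3] Q1=[P1,P2] Q2=[]
t=7-10: P4@Q0 runs 3, rem=10, quantum used, demote→Q1. Q0=[P5,P3] Q1=[P1,P2,P4] Q2=[]
t=10-13: P5@Q0 runs 3, rem=3, quantum used, demote→Q1. Q0=[P3] Q1=[P1,P2,P4,P5] Q2=[]
t=13-14: P3@Q0 runs 1, rem=5, I/O yield, promote→Q0. Q0=[P3] Q1=[P1,P2,P4,P5] Q2=[]
t=14-15: P3@Q0 runs 1, rem=4, I/O yield, promote→Q0. Q0=[P3] Q1=[P1,P2,P4,P5] Q2=[]
t=15-16: P3@Q0 runs 1, rem=3, I/O yield, promote→Q0. Q0=[P3] Q1=[P1,P2,P4,P5] Q2=[]
t=16-17: P3@Q0 runs 1, rem=2, I/O yield, promote→Q0. Q0=[P3] Q1=[P1,P2,P4,P5] Q2=[]
t=17-18: P3@Q0 runs 1, rem=1, I/O yield, promote→Q0. Q0=[P3] Q1=[P1,P2,P4,P5] Q2=[]
t=18-19: P3@Q0 runs 1, rem=0, completes. Q0=[] Q1=[P1,P2,P4,P5] Q2=[]
t=19-23: P1@Q1 runs 4, rem=2, quantum used, demote→Q2. Q0=[] Q1=[P2,P4,P5] Q2=[P1]
t=23-27: P2@Q1 runs 4, rem=6, quantum used, demote→Q2. Q0=[] Q1=[P4,P5] Q2=[P1,P2]
t=27-31: P4@Q1 runs 4, rem=6, quantum used, demote→Q2. Q0=[] Q1=[P5] Q2=[P1,P2,P4]
t=31-34: P5@Q1 runs 3, rem=0, completes. Q0=[] Q1=[] Q2=[P1,P2,P4]
t=34-36: P1@Q2 runs 2, rem=0, completes. Q0=[] Q1=[] Q2=[P2,P4]
t=36-42: P2@Q2 runs 6, rem=0, completes. Q0=[] Q1=[] Q2=[P4]
t=42-48: P4@Q2 runs 6, rem=0, completes. Q0=[] Q1=[] Q2=[]

Answer: 1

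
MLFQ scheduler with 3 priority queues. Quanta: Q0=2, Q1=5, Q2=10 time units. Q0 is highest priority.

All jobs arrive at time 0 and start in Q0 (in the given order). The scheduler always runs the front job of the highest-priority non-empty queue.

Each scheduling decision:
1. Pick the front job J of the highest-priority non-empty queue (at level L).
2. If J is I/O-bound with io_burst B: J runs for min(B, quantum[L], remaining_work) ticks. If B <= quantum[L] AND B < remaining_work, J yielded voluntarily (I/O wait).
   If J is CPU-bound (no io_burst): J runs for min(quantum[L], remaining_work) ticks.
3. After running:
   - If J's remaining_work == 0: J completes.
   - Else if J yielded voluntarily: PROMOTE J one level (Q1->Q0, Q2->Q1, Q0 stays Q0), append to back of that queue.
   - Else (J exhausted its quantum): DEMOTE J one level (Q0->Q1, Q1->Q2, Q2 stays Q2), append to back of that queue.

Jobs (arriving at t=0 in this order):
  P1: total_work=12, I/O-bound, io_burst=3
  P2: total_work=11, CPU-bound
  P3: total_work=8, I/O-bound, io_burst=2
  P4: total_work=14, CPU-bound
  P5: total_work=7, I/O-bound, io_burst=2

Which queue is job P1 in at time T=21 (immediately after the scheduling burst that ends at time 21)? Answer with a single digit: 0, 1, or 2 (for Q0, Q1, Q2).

Answer: 1

Derivation:
t=0-2: P1@Q0 runs 2, rem=10, quantum used, demote→Q1. Q0=[P2,P3,P4,P5] Q1=[P1] Q2=[]
t=2-4: P2@Q0 runs 2, rem=9, quantum used, demote→Q1. Q0=[P3,P4,P5] Q1=[P1,P2] Q2=[]
t=4-6: P3@Q0 runs 2, rem=6, I/O yield, promote→Q0. Q0=[P4,P5,P3] Q1=[P1,P2] Q2=[]
t=6-8: P4@Q0 runs 2, rem=12, quantum used, demote→Q1. Q0=[P5,P3] Q1=[P1,P2,P4] Q2=[]
t=8-10: P5@Q0 runs 2, rem=5, I/O yield, promote→Q0. Q0=[P3,P5] Q1=[P1,P2,P4] Q2=[]
t=10-12: P3@Q0 runs 2, rem=4, I/O yield, promote→Q0. Q0=[P5,P3] Q1=[P1,P2,P4] Q2=[]
t=12-14: P5@Q0 runs 2, rem=3, I/O yield, promote→Q0. Q0=[P3,P5] Q1=[P1,P2,P4] Q2=[]
t=14-16: P3@Q0 runs 2, rem=2, I/O yield, promote→Q0. Q0=[P5,P3] Q1=[P1,P2,P4] Q2=[]
t=16-18: P5@Q0 runs 2, rem=1, I/O yield, promote→Q0. Q0=[P3,P5] Q1=[P1,P2,P4] Q2=[]
t=18-20: P3@Q0 runs 2, rem=0, completes. Q0=[P5] Q1=[P1,P2,P4] Q2=[]
t=20-21: P5@Q0 runs 1, rem=0, completes. Q0=[] Q1=[P1,P2,P4] Q2=[]
t=21-24: P1@Q1 runs 3, rem=7, I/O yield, promote→Q0. Q0=[P1] Q1=[P2,P4] Q2=[]
t=24-26: P1@Q0 runs 2, rem=5, quantum used, demote→Q1. Q0=[] Q1=[P2,P4,P1] Q2=[]
t=26-31: P2@Q1 runs 5, rem=4, quantum used, demote→Q2. Q0=[] Q1=[P4,P1] Q2=[P2]
t=31-36: P4@Q1 runs 5, rem=7, quantum used, demote→Q2. Q0=[] Q1=[P1] Q2=[P2,P4]
t=36-39: P1@Q1 runs 3, rem=2, I/O yield, promote→Q0. Q0=[P1] Q1=[] Q2=[P2,P4]
t=39-41: P1@Q0 runs 2, rem=0, completes. Q0=[] Q1=[] Q2=[P2,P4]
t=41-45: P2@Q2 runs 4, rem=0, completes. Q0=[] Q1=[] Q2=[P4]
t=45-52: P4@Q2 runs 7, rem=0, completes. Q0=[] Q1=[] Q2=[]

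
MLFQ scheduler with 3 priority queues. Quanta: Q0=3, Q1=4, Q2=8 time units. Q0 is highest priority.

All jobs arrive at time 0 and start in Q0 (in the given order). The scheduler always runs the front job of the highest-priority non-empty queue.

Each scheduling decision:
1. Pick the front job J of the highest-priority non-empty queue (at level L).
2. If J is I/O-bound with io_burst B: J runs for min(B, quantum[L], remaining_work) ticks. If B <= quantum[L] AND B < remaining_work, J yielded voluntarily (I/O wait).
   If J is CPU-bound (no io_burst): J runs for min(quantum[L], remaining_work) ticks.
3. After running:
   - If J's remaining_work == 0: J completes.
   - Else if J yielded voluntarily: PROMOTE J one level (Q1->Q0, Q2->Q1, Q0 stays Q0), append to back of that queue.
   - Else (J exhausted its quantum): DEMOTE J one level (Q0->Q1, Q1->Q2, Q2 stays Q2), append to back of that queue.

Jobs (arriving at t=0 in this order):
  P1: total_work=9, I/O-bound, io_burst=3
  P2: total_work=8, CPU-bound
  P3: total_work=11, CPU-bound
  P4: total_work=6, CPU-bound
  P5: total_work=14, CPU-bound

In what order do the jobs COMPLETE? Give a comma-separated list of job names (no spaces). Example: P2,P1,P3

Answer: P1,P4,P2,P3,P5

Derivation:
t=0-3: P1@Q0 runs 3, rem=6, I/O yield, promote→Q0. Q0=[P2,P3,P4,P5,P1] Q1=[] Q2=[]
t=3-6: P2@Q0 runs 3, rem=5, quantum used, demote→Q1. Q0=[P3,P4,P5,P1] Q1=[P2] Q2=[]
t=6-9: P3@Q0 runs 3, rem=8, quantum used, demote→Q1. Q0=[P4,P5,P1] Q1=[P2,P3] Q2=[]
t=9-12: P4@Q0 runs 3, rem=3, quantum used, demote→Q1. Q0=[P5,P1] Q1=[P2,P3,P4] Q2=[]
t=12-15: P5@Q0 runs 3, rem=11, quantum used, demote→Q1. Q0=[P1] Q1=[P2,P3,P4,P5] Q2=[]
t=15-18: P1@Q0 runs 3, rem=3, I/O yield, promote→Q0. Q0=[P1] Q1=[P2,P3,P4,P5] Q2=[]
t=18-21: P1@Q0 runs 3, rem=0, completes. Q0=[] Q1=[P2,P3,P4,P5] Q2=[]
t=21-25: P2@Q1 runs 4, rem=1, quantum used, demote→Q2. Q0=[] Q1=[P3,P4,P5] Q2=[P2]
t=25-29: P3@Q1 runs 4, rem=4, quantum used, demote→Q2. Q0=[] Q1=[P4,P5] Q2=[P2,P3]
t=29-32: P4@Q1 runs 3, rem=0, completes. Q0=[] Q1=[P5] Q2=[P2,P3]
t=32-36: P5@Q1 runs 4, rem=7, quantum used, demote→Q2. Q0=[] Q1=[] Q2=[P2,P3,P5]
t=36-37: P2@Q2 runs 1, rem=0, completes. Q0=[] Q1=[] Q2=[P3,P5]
t=37-41: P3@Q2 runs 4, rem=0, completes. Q0=[] Q1=[] Q2=[P5]
t=41-48: P5@Q2 runs 7, rem=0, completes. Q0=[] Q1=[] Q2=[]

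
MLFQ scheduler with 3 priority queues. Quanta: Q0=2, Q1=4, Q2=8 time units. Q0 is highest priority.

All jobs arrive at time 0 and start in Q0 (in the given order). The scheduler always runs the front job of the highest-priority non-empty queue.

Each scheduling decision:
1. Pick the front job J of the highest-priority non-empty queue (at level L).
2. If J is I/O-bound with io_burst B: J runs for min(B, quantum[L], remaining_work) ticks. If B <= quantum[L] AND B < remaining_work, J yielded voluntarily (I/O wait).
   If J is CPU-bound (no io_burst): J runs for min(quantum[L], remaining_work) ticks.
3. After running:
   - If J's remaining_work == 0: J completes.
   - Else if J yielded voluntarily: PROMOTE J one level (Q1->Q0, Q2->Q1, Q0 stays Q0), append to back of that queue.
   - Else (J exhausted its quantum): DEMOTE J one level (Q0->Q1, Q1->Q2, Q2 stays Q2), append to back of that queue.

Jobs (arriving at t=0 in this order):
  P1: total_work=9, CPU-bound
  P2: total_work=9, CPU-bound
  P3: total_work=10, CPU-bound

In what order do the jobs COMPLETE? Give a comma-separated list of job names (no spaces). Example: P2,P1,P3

Answer: P1,P2,P3

Derivation:
t=0-2: P1@Q0 runs 2, rem=7, quantum used, demote→Q1. Q0=[P2,P3] Q1=[P1] Q2=[]
t=2-4: P2@Q0 runs 2, rem=7, quantum used, demote→Q1. Q0=[P3] Q1=[P1,P2] Q2=[]
t=4-6: P3@Q0 runs 2, rem=8, quantum used, demote→Q1. Q0=[] Q1=[P1,P2,P3] Q2=[]
t=6-10: P1@Q1 runs 4, rem=3, quantum used, demote→Q2. Q0=[] Q1=[P2,P3] Q2=[P1]
t=10-14: P2@Q1 runs 4, rem=3, quantum used, demote→Q2. Q0=[] Q1=[P3] Q2=[P1,P2]
t=14-18: P3@Q1 runs 4, rem=4, quantum used, demote→Q2. Q0=[] Q1=[] Q2=[P1,P2,P3]
t=18-21: P1@Q2 runs 3, rem=0, completes. Q0=[] Q1=[] Q2=[P2,P3]
t=21-24: P2@Q2 runs 3, rem=0, completes. Q0=[] Q1=[] Q2=[P3]
t=24-28: P3@Q2 runs 4, rem=0, completes. Q0=[] Q1=[] Q2=[]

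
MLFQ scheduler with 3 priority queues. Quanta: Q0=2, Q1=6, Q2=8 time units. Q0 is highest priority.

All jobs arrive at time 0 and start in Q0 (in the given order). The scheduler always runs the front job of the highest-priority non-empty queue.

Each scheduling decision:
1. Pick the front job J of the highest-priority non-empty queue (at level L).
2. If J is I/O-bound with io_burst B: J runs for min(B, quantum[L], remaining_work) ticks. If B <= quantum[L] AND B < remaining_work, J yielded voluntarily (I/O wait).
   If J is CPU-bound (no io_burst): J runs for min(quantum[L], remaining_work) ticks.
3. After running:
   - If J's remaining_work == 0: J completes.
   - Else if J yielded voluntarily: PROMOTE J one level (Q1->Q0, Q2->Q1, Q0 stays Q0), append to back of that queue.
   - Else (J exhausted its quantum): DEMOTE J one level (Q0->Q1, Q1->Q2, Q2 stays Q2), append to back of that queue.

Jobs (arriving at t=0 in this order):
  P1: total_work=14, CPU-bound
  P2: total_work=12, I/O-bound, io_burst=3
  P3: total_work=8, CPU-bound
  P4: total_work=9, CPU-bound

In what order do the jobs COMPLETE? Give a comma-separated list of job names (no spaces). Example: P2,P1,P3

Answer: P3,P2,P1,P4

Derivation:
t=0-2: P1@Q0 runs 2, rem=12, quantum used, demote→Q1. Q0=[P2,P3,P4] Q1=[P1] Q2=[]
t=2-4: P2@Q0 runs 2, rem=10, quantum used, demote→Q1. Q0=[P3,P4] Q1=[P1,P2] Q2=[]
t=4-6: P3@Q0 runs 2, rem=6, quantum used, demote→Q1. Q0=[P4] Q1=[P1,P2,P3] Q2=[]
t=6-8: P4@Q0 runs 2, rem=7, quantum used, demote→Q1. Q0=[] Q1=[P1,P2,P3,P4] Q2=[]
t=8-14: P1@Q1 runs 6, rem=6, quantum used, demote→Q2. Q0=[] Q1=[P2,P3,P4] Q2=[P1]
t=14-17: P2@Q1 runs 3, rem=7, I/O yield, promote→Q0. Q0=[P2] Q1=[P3,P4] Q2=[P1]
t=17-19: P2@Q0 runs 2, rem=5, quantum used, demote→Q1. Q0=[] Q1=[P3,P4,P2] Q2=[P1]
t=19-25: P3@Q1 runs 6, rem=0, completes. Q0=[] Q1=[P4,P2] Q2=[P1]
t=25-31: P4@Q1 runs 6, rem=1, quantum used, demote→Q2. Q0=[] Q1=[P2] Q2=[P1,P4]
t=31-34: P2@Q1 runs 3, rem=2, I/O yield, promote→Q0. Q0=[P2] Q1=[] Q2=[P1,P4]
t=34-36: P2@Q0 runs 2, rem=0, completes. Q0=[] Q1=[] Q2=[P1,P4]
t=36-42: P1@Q2 runs 6, rem=0, completes. Q0=[] Q1=[] Q2=[P4]
t=42-43: P4@Q2 runs 1, rem=0, completes. Q0=[] Q1=[] Q2=[]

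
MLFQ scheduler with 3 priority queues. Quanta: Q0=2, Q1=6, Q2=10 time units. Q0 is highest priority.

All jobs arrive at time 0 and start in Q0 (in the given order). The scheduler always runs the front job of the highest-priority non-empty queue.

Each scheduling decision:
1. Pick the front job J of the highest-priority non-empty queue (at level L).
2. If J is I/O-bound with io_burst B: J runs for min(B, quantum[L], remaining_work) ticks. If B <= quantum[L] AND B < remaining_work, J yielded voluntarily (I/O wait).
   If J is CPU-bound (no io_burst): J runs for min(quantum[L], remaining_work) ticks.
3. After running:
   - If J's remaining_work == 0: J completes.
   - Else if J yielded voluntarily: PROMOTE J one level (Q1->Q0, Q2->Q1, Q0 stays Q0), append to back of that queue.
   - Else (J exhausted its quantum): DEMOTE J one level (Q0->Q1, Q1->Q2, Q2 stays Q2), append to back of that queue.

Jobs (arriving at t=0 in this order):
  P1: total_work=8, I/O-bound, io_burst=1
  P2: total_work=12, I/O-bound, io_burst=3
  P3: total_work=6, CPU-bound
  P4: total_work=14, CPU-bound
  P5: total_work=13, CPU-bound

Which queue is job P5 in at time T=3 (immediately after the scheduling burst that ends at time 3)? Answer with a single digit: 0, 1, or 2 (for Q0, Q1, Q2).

t=0-1: P1@Q0 runs 1, rem=7, I/O yield, promote→Q0. Q0=[P2,P3,P4,P5,P1] Q1=[] Q2=[]
t=1-3: P2@Q0 runs 2, rem=10, quantum used, demote→Q1. Q0=[P3,P4,P5,P1] Q1=[P2] Q2=[]
t=3-5: P3@Q0 runs 2, rem=4, quantum used, demote→Q1. Q0=[P4,P5,P1] Q1=[P2,P3] Q2=[]
t=5-7: P4@Q0 runs 2, rem=12, quantum used, demote→Q1. Q0=[P5,P1] Q1=[P2,P3,P4] Q2=[]
t=7-9: P5@Q0 runs 2, rem=11, quantum used, demote→Q1. Q0=[P1] Q1=[P2,P3,P4,P5] Q2=[]
t=9-10: P1@Q0 runs 1, rem=6, I/O yield, promote→Q0. Q0=[P1] Q1=[P2,P3,P4,P5] Q2=[]
t=10-11: P1@Q0 runs 1, rem=5, I/O yield, promote→Q0. Q0=[P1] Q1=[P2,P3,P4,P5] Q2=[]
t=11-12: P1@Q0 runs 1, rem=4, I/O yield, promote→Q0. Q0=[P1] Q1=[P2,P3,P4,P5] Q2=[]
t=12-13: P1@Q0 runs 1, rem=3, I/O yield, promote→Q0. Q0=[P1] Q1=[P2,P3,P4,P5] Q2=[]
t=13-14: P1@Q0 runs 1, rem=2, I/O yield, promote→Q0. Q0=[P1] Q1=[P2,P3,P4,P5] Q2=[]
t=14-15: P1@Q0 runs 1, rem=1, I/O yield, promote→Q0. Q0=[P1] Q1=[P2,P3,P4,P5] Q2=[]
t=15-16: P1@Q0 runs 1, rem=0, completes. Q0=[] Q1=[P2,P3,P4,P5] Q2=[]
t=16-19: P2@Q1 runs 3, rem=7, I/O yield, promote→Q0. Q0=[P2] Q1=[P3,P4,P5] Q2=[]
t=19-21: P2@Q0 runs 2, rem=5, quantum used, demote→Q1. Q0=[] Q1=[P3,P4,P5,P2] Q2=[]
t=21-25: P3@Q1 runs 4, rem=0, completes. Q0=[] Q1=[P4,P5,P2] Q2=[]
t=25-31: P4@Q1 runs 6, rem=6, quantum used, demote→Q2. Q0=[] Q1=[P5,P2] Q2=[P4]
t=31-37: P5@Q1 runs 6, rem=5, quantum used, demote→Q2. Q0=[] Q1=[P2] Q2=[P4,P5]
t=37-40: P2@Q1 runs 3, rem=2, I/O yield, promote→Q0. Q0=[P2] Q1=[] Q2=[P4,P5]
t=40-42: P2@Q0 runs 2, rem=0, completes. Q0=[] Q1=[] Q2=[P4,P5]
t=42-48: P4@Q2 runs 6, rem=0, completes. Q0=[] Q1=[] Q2=[P5]
t=48-53: P5@Q2 runs 5, rem=0, completes. Q0=[] Q1=[] Q2=[]

Answer: 0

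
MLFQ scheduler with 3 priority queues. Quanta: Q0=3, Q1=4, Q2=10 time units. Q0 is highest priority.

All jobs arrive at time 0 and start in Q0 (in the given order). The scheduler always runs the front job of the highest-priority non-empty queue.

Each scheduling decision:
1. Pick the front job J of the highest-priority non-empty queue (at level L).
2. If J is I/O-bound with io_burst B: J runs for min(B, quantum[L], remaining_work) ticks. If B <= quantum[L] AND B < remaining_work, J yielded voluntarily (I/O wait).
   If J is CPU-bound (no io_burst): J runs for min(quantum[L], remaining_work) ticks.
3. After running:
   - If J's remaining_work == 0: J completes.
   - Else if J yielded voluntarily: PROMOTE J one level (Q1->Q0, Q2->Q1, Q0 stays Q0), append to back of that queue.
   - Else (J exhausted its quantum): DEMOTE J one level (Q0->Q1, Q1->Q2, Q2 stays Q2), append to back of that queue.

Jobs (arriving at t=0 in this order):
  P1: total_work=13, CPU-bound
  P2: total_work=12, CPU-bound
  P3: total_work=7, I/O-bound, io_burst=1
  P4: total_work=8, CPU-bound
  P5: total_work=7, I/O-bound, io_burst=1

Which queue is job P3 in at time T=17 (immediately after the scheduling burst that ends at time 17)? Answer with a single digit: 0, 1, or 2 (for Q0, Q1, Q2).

Answer: 0

Derivation:
t=0-3: P1@Q0 runs 3, rem=10, quantum used, demote→Q1. Q0=[P2,P3,P4,P5] Q1=[P1] Q2=[]
t=3-6: P2@Q0 runs 3, rem=9, quantum used, demote→Q1. Q0=[P3,P4,P5] Q1=[P1,P2] Q2=[]
t=6-7: P3@Q0 runs 1, rem=6, I/O yield, promote→Q0. Q0=[P4,P5,P3] Q1=[P1,P2] Q2=[]
t=7-10: P4@Q0 runs 3, rem=5, quantum used, demote→Q1. Q0=[P5,P3] Q1=[P1,P2,P4] Q2=[]
t=10-11: P5@Q0 runs 1, rem=6, I/O yield, promote→Q0. Q0=[P3,P5] Q1=[P1,P2,P4] Q2=[]
t=11-12: P3@Q0 runs 1, rem=5, I/O yield, promote→Q0. Q0=[P5,P3] Q1=[P1,P2,P4] Q2=[]
t=12-13: P5@Q0 runs 1, rem=5, I/O yield, promote→Q0. Q0=[P3,P5] Q1=[P1,P2,P4] Q2=[]
t=13-14: P3@Q0 runs 1, rem=4, I/O yield, promote→Q0. Q0=[P5,P3] Q1=[P1,P2,P4] Q2=[]
t=14-15: P5@Q0 runs 1, rem=4, I/O yield, promote→Q0. Q0=[P3,P5] Q1=[P1,P2,P4] Q2=[]
t=15-16: P3@Q0 runs 1, rem=3, I/O yield, promote→Q0. Q0=[P5,P3] Q1=[P1,P2,P4] Q2=[]
t=16-17: P5@Q0 runs 1, rem=3, I/O yield, promote→Q0. Q0=[P3,P5] Q1=[P1,P2,P4] Q2=[]
t=17-18: P3@Q0 runs 1, rem=2, I/O yield, promote→Q0. Q0=[P5,P3] Q1=[P1,P2,P4] Q2=[]
t=18-19: P5@Q0 runs 1, rem=2, I/O yield, promote→Q0. Q0=[P3,P5] Q1=[P1,P2,P4] Q2=[]
t=19-20: P3@Q0 runs 1, rem=1, I/O yield, promote→Q0. Q0=[P5,P3] Q1=[P1,P2,P4] Q2=[]
t=20-21: P5@Q0 runs 1, rem=1, I/O yield, promote→Q0. Q0=[P3,P5] Q1=[P1,P2,P4] Q2=[]
t=21-22: P3@Q0 runs 1, rem=0, completes. Q0=[P5] Q1=[P1,P2,P4] Q2=[]
t=22-23: P5@Q0 runs 1, rem=0, completes. Q0=[] Q1=[P1,P2,P4] Q2=[]
t=23-27: P1@Q1 runs 4, rem=6, quantum used, demote→Q2. Q0=[] Q1=[P2,P4] Q2=[P1]
t=27-31: P2@Q1 runs 4, rem=5, quantum used, demote→Q2. Q0=[] Q1=[P4] Q2=[P1,P2]
t=31-35: P4@Q1 runs 4, rem=1, quantum used, demote→Q2. Q0=[] Q1=[] Q2=[P1,P2,P4]
t=35-41: P1@Q2 runs 6, rem=0, completes. Q0=[] Q1=[] Q2=[P2,P4]
t=41-46: P2@Q2 runs 5, rem=0, completes. Q0=[] Q1=[] Q2=[P4]
t=46-47: P4@Q2 runs 1, rem=0, completes. Q0=[] Q1=[] Q2=[]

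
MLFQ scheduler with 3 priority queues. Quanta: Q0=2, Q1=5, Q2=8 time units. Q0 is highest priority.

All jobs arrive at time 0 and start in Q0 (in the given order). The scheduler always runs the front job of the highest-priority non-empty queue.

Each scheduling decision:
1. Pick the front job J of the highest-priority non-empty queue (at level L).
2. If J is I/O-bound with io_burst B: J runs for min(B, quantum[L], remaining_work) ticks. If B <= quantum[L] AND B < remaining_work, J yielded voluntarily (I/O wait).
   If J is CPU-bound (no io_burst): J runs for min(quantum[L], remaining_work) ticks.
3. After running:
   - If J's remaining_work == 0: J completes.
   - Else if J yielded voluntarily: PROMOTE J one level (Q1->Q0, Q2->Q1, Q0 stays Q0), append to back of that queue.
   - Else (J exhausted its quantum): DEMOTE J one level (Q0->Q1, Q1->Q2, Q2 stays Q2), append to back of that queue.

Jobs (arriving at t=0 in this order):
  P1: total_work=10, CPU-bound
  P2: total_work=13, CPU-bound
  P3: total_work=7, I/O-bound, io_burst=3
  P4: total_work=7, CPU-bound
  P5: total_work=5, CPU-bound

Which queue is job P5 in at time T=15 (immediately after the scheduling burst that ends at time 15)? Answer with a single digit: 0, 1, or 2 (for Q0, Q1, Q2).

t=0-2: P1@Q0 runs 2, rem=8, quantum used, demote→Q1. Q0=[P2,P3,P4,P5] Q1=[P1] Q2=[]
t=2-4: P2@Q0 runs 2, rem=11, quantum used, demote→Q1. Q0=[P3,P4,P5] Q1=[P1,P2] Q2=[]
t=4-6: P3@Q0 runs 2, rem=5, quantum used, demote→Q1. Q0=[P4,P5] Q1=[P1,P2,P3] Q2=[]
t=6-8: P4@Q0 runs 2, rem=5, quantum used, demote→Q1. Q0=[P5] Q1=[P1,P2,P3,P4] Q2=[]
t=8-10: P5@Q0 runs 2, rem=3, quantum used, demote→Q1. Q0=[] Q1=[P1,P2,P3,P4,P5] Q2=[]
t=10-15: P1@Q1 runs 5, rem=3, quantum used, demote→Q2. Q0=[] Q1=[P2,P3,P4,P5] Q2=[P1]
t=15-20: P2@Q1 runs 5, rem=6, quantum used, demote→Q2. Q0=[] Q1=[P3,P4,P5] Q2=[P1,P2]
t=20-23: P3@Q1 runs 3, rem=2, I/O yield, promote→Q0. Q0=[P3] Q1=[P4,P5] Q2=[P1,P2]
t=23-25: P3@Q0 runs 2, rem=0, completes. Q0=[] Q1=[P4,P5] Q2=[P1,P2]
t=25-30: P4@Q1 runs 5, rem=0, completes. Q0=[] Q1=[P5] Q2=[P1,P2]
t=30-33: P5@Q1 runs 3, rem=0, completes. Q0=[] Q1=[] Q2=[P1,P2]
t=33-36: P1@Q2 runs 3, rem=0, completes. Q0=[] Q1=[] Q2=[P2]
t=36-42: P2@Q2 runs 6, rem=0, completes. Q0=[] Q1=[] Q2=[]

Answer: 1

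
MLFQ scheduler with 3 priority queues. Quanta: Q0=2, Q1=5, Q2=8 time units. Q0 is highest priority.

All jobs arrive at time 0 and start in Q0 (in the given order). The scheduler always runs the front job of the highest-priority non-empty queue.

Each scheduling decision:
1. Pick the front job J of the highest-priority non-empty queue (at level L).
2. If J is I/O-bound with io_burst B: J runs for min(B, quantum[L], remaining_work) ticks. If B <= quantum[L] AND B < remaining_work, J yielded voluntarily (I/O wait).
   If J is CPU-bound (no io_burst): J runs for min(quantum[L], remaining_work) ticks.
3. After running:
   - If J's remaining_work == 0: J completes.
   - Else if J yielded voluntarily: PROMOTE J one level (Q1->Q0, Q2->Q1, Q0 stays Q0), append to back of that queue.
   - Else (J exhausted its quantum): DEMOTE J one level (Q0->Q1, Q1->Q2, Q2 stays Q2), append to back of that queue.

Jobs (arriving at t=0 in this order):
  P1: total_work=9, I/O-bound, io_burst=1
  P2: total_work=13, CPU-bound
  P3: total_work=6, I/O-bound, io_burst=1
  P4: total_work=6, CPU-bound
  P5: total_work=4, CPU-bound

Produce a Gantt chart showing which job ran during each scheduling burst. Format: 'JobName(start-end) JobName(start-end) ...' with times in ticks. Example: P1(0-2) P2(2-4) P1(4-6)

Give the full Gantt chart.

t=0-1: P1@Q0 runs 1, rem=8, I/O yield, promote→Q0. Q0=[P2,P3,P4,P5,P1] Q1=[] Q2=[]
t=1-3: P2@Q0 runs 2, rem=11, quantum used, demote→Q1. Q0=[P3,P4,P5,P1] Q1=[P2] Q2=[]
t=3-4: P3@Q0 runs 1, rem=5, I/O yield, promote→Q0. Q0=[P4,P5,P1,P3] Q1=[P2] Q2=[]
t=4-6: P4@Q0 runs 2, rem=4, quantum used, demote→Q1. Q0=[P5,P1,P3] Q1=[P2,P4] Q2=[]
t=6-8: P5@Q0 runs 2, rem=2, quantum used, demote→Q1. Q0=[P1,P3] Q1=[P2,P4,P5] Q2=[]
t=8-9: P1@Q0 runs 1, rem=7, I/O yield, promote→Q0. Q0=[P3,P1] Q1=[P2,P4,P5] Q2=[]
t=9-10: P3@Q0 runs 1, rem=4, I/O yield, promote→Q0. Q0=[P1,P3] Q1=[P2,P4,P5] Q2=[]
t=10-11: P1@Q0 runs 1, rem=6, I/O yield, promote→Q0. Q0=[P3,P1] Q1=[P2,P4,P5] Q2=[]
t=11-12: P3@Q0 runs 1, rem=3, I/O yield, promote→Q0. Q0=[P1,P3] Q1=[P2,P4,P5] Q2=[]
t=12-13: P1@Q0 runs 1, rem=5, I/O yield, promote→Q0. Q0=[P3,P1] Q1=[P2,P4,P5] Q2=[]
t=13-14: P3@Q0 runs 1, rem=2, I/O yield, promote→Q0. Q0=[P1,P3] Q1=[P2,P4,P5] Q2=[]
t=14-15: P1@Q0 runs 1, rem=4, I/O yield, promote→Q0. Q0=[P3,P1] Q1=[P2,P4,P5] Q2=[]
t=15-16: P3@Q0 runs 1, rem=1, I/O yield, promote→Q0. Q0=[P1,P3] Q1=[P2,P4,P5] Q2=[]
t=16-17: P1@Q0 runs 1, rem=3, I/O yield, promote→Q0. Q0=[P3,P1] Q1=[P2,P4,P5] Q2=[]
t=17-18: P3@Q0 runs 1, rem=0, completes. Q0=[P1] Q1=[P2,P4,P5] Q2=[]
t=18-19: P1@Q0 runs 1, rem=2, I/O yield, promote→Q0. Q0=[P1] Q1=[P2,P4,P5] Q2=[]
t=19-20: P1@Q0 runs 1, rem=1, I/O yield, promote→Q0. Q0=[P1] Q1=[P2,P4,P5] Q2=[]
t=20-21: P1@Q0 runs 1, rem=0, completes. Q0=[] Q1=[P2,P4,P5] Q2=[]
t=21-26: P2@Q1 runs 5, rem=6, quantum used, demote→Q2. Q0=[] Q1=[P4,P5] Q2=[P2]
t=26-30: P4@Q1 runs 4, rem=0, completes. Q0=[] Q1=[P5] Q2=[P2]
t=30-32: P5@Q1 runs 2, rem=0, completes. Q0=[] Q1=[] Q2=[P2]
t=32-38: P2@Q2 runs 6, rem=0, completes. Q0=[] Q1=[] Q2=[]

Answer: P1(0-1) P2(1-3) P3(3-4) P4(4-6) P5(6-8) P1(8-9) P3(9-10) P1(10-11) P3(11-12) P1(12-13) P3(13-14) P1(14-15) P3(15-16) P1(16-17) P3(17-18) P1(18-19) P1(19-20) P1(20-21) P2(21-26) P4(26-30) P5(30-32) P2(32-38)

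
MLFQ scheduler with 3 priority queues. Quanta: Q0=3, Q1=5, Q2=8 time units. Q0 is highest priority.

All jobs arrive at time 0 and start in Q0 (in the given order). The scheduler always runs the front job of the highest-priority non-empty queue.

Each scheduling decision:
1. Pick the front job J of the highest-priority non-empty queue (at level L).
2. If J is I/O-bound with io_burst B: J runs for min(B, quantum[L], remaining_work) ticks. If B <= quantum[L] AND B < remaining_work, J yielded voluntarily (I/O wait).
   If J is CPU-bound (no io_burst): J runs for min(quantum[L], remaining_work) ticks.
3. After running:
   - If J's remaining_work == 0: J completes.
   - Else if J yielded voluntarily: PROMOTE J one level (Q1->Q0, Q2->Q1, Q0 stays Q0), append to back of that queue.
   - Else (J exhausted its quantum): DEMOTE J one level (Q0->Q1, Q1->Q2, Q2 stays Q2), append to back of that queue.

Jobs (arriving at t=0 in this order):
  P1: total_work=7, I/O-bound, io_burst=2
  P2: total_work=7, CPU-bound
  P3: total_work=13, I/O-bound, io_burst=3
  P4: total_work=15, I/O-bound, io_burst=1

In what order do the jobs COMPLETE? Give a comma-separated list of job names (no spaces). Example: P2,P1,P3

t=0-2: P1@Q0 runs 2, rem=5, I/O yield, promote→Q0. Q0=[P2,P3,P4,P1] Q1=[] Q2=[]
t=2-5: P2@Q0 runs 3, rem=4, quantum used, demote→Q1. Q0=[P3,P4,P1] Q1=[P2] Q2=[]
t=5-8: P3@Q0 runs 3, rem=10, I/O yield, promote→Q0. Q0=[P4,P1,P3] Q1=[P2] Q2=[]
t=8-9: P4@Q0 runs 1, rem=14, I/O yield, promote→Q0. Q0=[P1,P3,P4] Q1=[P2] Q2=[]
t=9-11: P1@Q0 runs 2, rem=3, I/O yield, promote→Q0. Q0=[P3,P4,P1] Q1=[P2] Q2=[]
t=11-14: P3@Q0 runs 3, rem=7, I/O yield, promote→Q0. Q0=[P4,P1,P3] Q1=[P2] Q2=[]
t=14-15: P4@Q0 runs 1, rem=13, I/O yield, promote→Q0. Q0=[P1,P3,P4] Q1=[P2] Q2=[]
t=15-17: P1@Q0 runs 2, rem=1, I/O yield, promote→Q0. Q0=[P3,P4,P1] Q1=[P2] Q2=[]
t=17-20: P3@Q0 runs 3, rem=4, I/O yield, promote→Q0. Q0=[P4,P1,P3] Q1=[P2] Q2=[]
t=20-21: P4@Q0 runs 1, rem=12, I/O yield, promote→Q0. Q0=[P1,P3,P4] Q1=[P2] Q2=[]
t=21-22: P1@Q0 runs 1, rem=0, completes. Q0=[P3,P4] Q1=[P2] Q2=[]
t=22-25: P3@Q0 runs 3, rem=1, I/O yield, promote→Q0. Q0=[P4,P3] Q1=[P2] Q2=[]
t=25-26: P4@Q0 runs 1, rem=11, I/O yield, promote→Q0. Q0=[P3,P4] Q1=[P2] Q2=[]
t=26-27: P3@Q0 runs 1, rem=0, completes. Q0=[P4] Q1=[P2] Q2=[]
t=27-28: P4@Q0 runs 1, rem=10, I/O yield, promote→Q0. Q0=[P4] Q1=[P2] Q2=[]
t=28-29: P4@Q0 runs 1, rem=9, I/O yield, promote→Q0. Q0=[P4] Q1=[P2] Q2=[]
t=29-30: P4@Q0 runs 1, rem=8, I/O yield, promote→Q0. Q0=[P4] Q1=[P2] Q2=[]
t=30-31: P4@Q0 runs 1, rem=7, I/O yield, promote→Q0. Q0=[P4] Q1=[P2] Q2=[]
t=31-32: P4@Q0 runs 1, rem=6, I/O yield, promote→Q0. Q0=[P4] Q1=[P2] Q2=[]
t=32-33: P4@Q0 runs 1, rem=5, I/O yield, promote→Q0. Q0=[P4] Q1=[P2] Q2=[]
t=33-34: P4@Q0 runs 1, rem=4, I/O yield, promote→Q0. Q0=[P4] Q1=[P2] Q2=[]
t=34-35: P4@Q0 runs 1, rem=3, I/O yield, promote→Q0. Q0=[P4] Q1=[P2] Q2=[]
t=35-36: P4@Q0 runs 1, rem=2, I/O yield, promote→Q0. Q0=[P4] Q1=[P2] Q2=[]
t=36-37: P4@Q0 runs 1, rem=1, I/O yield, promote→Q0. Q0=[P4] Q1=[P2] Q2=[]
t=37-38: P4@Q0 runs 1, rem=0, completes. Q0=[] Q1=[P2] Q2=[]
t=38-42: P2@Q1 runs 4, rem=0, completes. Q0=[] Q1=[] Q2=[]

Answer: P1,P3,P4,P2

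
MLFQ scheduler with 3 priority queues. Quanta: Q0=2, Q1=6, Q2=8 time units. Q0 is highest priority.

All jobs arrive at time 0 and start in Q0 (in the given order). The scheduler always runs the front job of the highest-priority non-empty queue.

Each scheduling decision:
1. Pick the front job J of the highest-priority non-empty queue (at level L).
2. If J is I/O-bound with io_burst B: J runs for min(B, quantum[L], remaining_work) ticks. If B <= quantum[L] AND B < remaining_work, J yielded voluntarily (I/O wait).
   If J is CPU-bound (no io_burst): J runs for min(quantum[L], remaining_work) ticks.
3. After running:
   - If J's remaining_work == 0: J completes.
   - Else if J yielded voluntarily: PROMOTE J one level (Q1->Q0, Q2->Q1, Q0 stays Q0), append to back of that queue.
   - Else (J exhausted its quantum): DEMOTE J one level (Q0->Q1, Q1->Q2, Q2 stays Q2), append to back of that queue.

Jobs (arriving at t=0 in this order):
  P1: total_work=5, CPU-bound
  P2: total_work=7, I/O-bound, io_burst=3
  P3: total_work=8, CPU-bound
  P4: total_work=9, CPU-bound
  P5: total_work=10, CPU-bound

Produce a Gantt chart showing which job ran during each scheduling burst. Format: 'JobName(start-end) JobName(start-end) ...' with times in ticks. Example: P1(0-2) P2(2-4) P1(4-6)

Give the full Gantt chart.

Answer: P1(0-2) P2(2-4) P3(4-6) P4(6-8) P5(8-10) P1(10-13) P2(13-16) P2(16-18) P3(18-24) P4(24-30) P5(30-36) P4(36-37) P5(37-39)

Derivation:
t=0-2: P1@Q0 runs 2, rem=3, quantum used, demote→Q1. Q0=[P2,P3,P4,P5] Q1=[P1] Q2=[]
t=2-4: P2@Q0 runs 2, rem=5, quantum used, demote→Q1. Q0=[P3,P4,P5] Q1=[P1,P2] Q2=[]
t=4-6: P3@Q0 runs 2, rem=6, quantum used, demote→Q1. Q0=[P4,P5] Q1=[P1,P2,P3] Q2=[]
t=6-8: P4@Q0 runs 2, rem=7, quantum used, demote→Q1. Q0=[P5] Q1=[P1,P2,P3,P4] Q2=[]
t=8-10: P5@Q0 runs 2, rem=8, quantum used, demote→Q1. Q0=[] Q1=[P1,P2,P3,P4,P5] Q2=[]
t=10-13: P1@Q1 runs 3, rem=0, completes. Q0=[] Q1=[P2,P3,P4,P5] Q2=[]
t=13-16: P2@Q1 runs 3, rem=2, I/O yield, promote→Q0. Q0=[P2] Q1=[P3,P4,P5] Q2=[]
t=16-18: P2@Q0 runs 2, rem=0, completes. Q0=[] Q1=[P3,P4,P5] Q2=[]
t=18-24: P3@Q1 runs 6, rem=0, completes. Q0=[] Q1=[P4,P5] Q2=[]
t=24-30: P4@Q1 runs 6, rem=1, quantum used, demote→Q2. Q0=[] Q1=[P5] Q2=[P4]
t=30-36: P5@Q1 runs 6, rem=2, quantum used, demote→Q2. Q0=[] Q1=[] Q2=[P4,P5]
t=36-37: P4@Q2 runs 1, rem=0, completes. Q0=[] Q1=[] Q2=[P5]
t=37-39: P5@Q2 runs 2, rem=0, completes. Q0=[] Q1=[] Q2=[]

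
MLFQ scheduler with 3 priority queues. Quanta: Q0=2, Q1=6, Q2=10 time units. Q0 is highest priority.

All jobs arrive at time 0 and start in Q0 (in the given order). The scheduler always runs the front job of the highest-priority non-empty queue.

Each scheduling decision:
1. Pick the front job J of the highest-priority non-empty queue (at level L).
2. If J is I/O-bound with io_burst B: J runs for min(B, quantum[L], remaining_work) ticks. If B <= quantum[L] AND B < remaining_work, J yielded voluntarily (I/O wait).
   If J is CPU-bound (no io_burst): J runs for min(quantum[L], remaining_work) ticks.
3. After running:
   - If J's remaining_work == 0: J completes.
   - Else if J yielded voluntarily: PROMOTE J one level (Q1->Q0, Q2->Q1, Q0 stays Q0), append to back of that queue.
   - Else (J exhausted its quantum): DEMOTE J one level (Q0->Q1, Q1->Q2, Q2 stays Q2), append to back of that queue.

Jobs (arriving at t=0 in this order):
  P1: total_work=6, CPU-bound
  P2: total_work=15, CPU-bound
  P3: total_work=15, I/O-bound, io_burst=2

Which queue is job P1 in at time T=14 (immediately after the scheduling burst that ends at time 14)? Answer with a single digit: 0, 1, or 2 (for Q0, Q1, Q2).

t=0-2: P1@Q0 runs 2, rem=4, quantum used, demote→Q1. Q0=[P2,P3] Q1=[P1] Q2=[]
t=2-4: P2@Q0 runs 2, rem=13, quantum used, demote→Q1. Q0=[P3] Q1=[P1,P2] Q2=[]
t=4-6: P3@Q0 runs 2, rem=13, I/O yield, promote→Q0. Q0=[P3] Q1=[P1,P2] Q2=[]
t=6-8: P3@Q0 runs 2, rem=11, I/O yield, promote→Q0. Q0=[P3] Q1=[P1,P2] Q2=[]
t=8-10: P3@Q0 runs 2, rem=9, I/O yield, promote→Q0. Q0=[P3] Q1=[P1,P2] Q2=[]
t=10-12: P3@Q0 runs 2, rem=7, I/O yield, promote→Q0. Q0=[P3] Q1=[P1,P2] Q2=[]
t=12-14: P3@Q0 runs 2, rem=5, I/O yield, promote→Q0. Q0=[P3] Q1=[P1,P2] Q2=[]
t=14-16: P3@Q0 runs 2, rem=3, I/O yield, promote→Q0. Q0=[P3] Q1=[P1,P2] Q2=[]
t=16-18: P3@Q0 runs 2, rem=1, I/O yield, promote→Q0. Q0=[P3] Q1=[P1,P2] Q2=[]
t=18-19: P3@Q0 runs 1, rem=0, completes. Q0=[] Q1=[P1,P2] Q2=[]
t=19-23: P1@Q1 runs 4, rem=0, completes. Q0=[] Q1=[P2] Q2=[]
t=23-29: P2@Q1 runs 6, rem=7, quantum used, demote→Q2. Q0=[] Q1=[] Q2=[P2]
t=29-36: P2@Q2 runs 7, rem=0, completes. Q0=[] Q1=[] Q2=[]

Answer: 1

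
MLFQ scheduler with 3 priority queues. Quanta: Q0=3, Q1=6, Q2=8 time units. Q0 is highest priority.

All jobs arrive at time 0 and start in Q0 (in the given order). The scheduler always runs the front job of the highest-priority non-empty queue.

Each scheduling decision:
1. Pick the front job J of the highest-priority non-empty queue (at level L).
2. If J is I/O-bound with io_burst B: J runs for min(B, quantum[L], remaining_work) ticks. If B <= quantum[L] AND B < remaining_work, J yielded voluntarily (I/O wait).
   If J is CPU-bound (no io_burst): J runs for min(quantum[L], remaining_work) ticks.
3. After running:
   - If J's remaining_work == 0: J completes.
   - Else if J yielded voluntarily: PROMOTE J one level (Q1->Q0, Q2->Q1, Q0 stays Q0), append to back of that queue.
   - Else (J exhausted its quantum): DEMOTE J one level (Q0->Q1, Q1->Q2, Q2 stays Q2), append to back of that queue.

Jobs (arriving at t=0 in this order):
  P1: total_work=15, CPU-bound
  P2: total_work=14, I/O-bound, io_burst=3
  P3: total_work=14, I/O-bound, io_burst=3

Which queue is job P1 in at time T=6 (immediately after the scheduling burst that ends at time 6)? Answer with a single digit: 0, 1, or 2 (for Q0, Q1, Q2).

Answer: 1

Derivation:
t=0-3: P1@Q0 runs 3, rem=12, quantum used, demote→Q1. Q0=[P2,P3] Q1=[P1] Q2=[]
t=3-6: P2@Q0 runs 3, rem=11, I/O yield, promote→Q0. Q0=[P3,P2] Q1=[P1] Q2=[]
t=6-9: P3@Q0 runs 3, rem=11, I/O yield, promote→Q0. Q0=[P2,P3] Q1=[P1] Q2=[]
t=9-12: P2@Q0 runs 3, rem=8, I/O yield, promote→Q0. Q0=[P3,P2] Q1=[P1] Q2=[]
t=12-15: P3@Q0 runs 3, rem=8, I/O yield, promote→Q0. Q0=[P2,P3] Q1=[P1] Q2=[]
t=15-18: P2@Q0 runs 3, rem=5, I/O yield, promote→Q0. Q0=[P3,P2] Q1=[P1] Q2=[]
t=18-21: P3@Q0 runs 3, rem=5, I/O yield, promote→Q0. Q0=[P2,P3] Q1=[P1] Q2=[]
t=21-24: P2@Q0 runs 3, rem=2, I/O yield, promote→Q0. Q0=[P3,P2] Q1=[P1] Q2=[]
t=24-27: P3@Q0 runs 3, rem=2, I/O yield, promote→Q0. Q0=[P2,P3] Q1=[P1] Q2=[]
t=27-29: P2@Q0 runs 2, rem=0, completes. Q0=[P3] Q1=[P1] Q2=[]
t=29-31: P3@Q0 runs 2, rem=0, completes. Q0=[] Q1=[P1] Q2=[]
t=31-37: P1@Q1 runs 6, rem=6, quantum used, demote→Q2. Q0=[] Q1=[] Q2=[P1]
t=37-43: P1@Q2 runs 6, rem=0, completes. Q0=[] Q1=[] Q2=[]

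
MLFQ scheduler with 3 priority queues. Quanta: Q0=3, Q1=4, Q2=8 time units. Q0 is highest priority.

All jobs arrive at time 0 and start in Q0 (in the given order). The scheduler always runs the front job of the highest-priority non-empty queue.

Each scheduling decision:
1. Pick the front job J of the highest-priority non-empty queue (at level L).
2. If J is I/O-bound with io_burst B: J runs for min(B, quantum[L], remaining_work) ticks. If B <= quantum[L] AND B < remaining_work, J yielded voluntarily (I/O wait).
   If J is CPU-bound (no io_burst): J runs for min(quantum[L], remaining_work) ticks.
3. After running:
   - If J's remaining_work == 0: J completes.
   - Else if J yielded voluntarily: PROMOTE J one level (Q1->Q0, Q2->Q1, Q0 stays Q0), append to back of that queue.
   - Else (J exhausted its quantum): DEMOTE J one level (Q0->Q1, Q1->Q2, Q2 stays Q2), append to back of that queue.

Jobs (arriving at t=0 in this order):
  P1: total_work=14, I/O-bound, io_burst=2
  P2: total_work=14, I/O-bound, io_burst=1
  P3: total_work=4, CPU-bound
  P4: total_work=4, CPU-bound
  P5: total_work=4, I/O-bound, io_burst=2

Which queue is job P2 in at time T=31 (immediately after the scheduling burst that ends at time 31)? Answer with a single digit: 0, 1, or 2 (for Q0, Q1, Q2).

Answer: 0

Derivation:
t=0-2: P1@Q0 runs 2, rem=12, I/O yield, promote→Q0. Q0=[P2,P3,P4,P5,P1] Q1=[] Q2=[]
t=2-3: P2@Q0 runs 1, rem=13, I/O yield, promote→Q0. Q0=[P3,P4,P5,P1,P2] Q1=[] Q2=[]
t=3-6: P3@Q0 runs 3, rem=1, quantum used, demote→Q1. Q0=[P4,P5,P1,P2] Q1=[P3] Q2=[]
t=6-9: P4@Q0 runs 3, rem=1, quantum used, demote→Q1. Q0=[P5,P1,P2] Q1=[P3,P4] Q2=[]
t=9-11: P5@Q0 runs 2, rem=2, I/O yield, promote→Q0. Q0=[P1,P2,P5] Q1=[P3,P4] Q2=[]
t=11-13: P1@Q0 runs 2, rem=10, I/O yield, promote→Q0. Q0=[P2,P5,P1] Q1=[P3,P4] Q2=[]
t=13-14: P2@Q0 runs 1, rem=12, I/O yield, promote→Q0. Q0=[P5,P1,P2] Q1=[P3,P4] Q2=[]
t=14-16: P5@Q0 runs 2, rem=0, completes. Q0=[P1,P2] Q1=[P3,P4] Q2=[]
t=16-18: P1@Q0 runs 2, rem=8, I/O yield, promote→Q0. Q0=[P2,P1] Q1=[P3,P4] Q2=[]
t=18-19: P2@Q0 runs 1, rem=11, I/O yield, promote→Q0. Q0=[P1,P2] Q1=[P3,P4] Q2=[]
t=19-21: P1@Q0 runs 2, rem=6, I/O yield, promote→Q0. Q0=[P2,P1] Q1=[P3,P4] Q2=[]
t=21-22: P2@Q0 runs 1, rem=10, I/O yield, promote→Q0. Q0=[P1,P2] Q1=[P3,P4] Q2=[]
t=22-24: P1@Q0 runs 2, rem=4, I/O yield, promote→Q0. Q0=[P2,P1] Q1=[P3,P4] Q2=[]
t=24-25: P2@Q0 runs 1, rem=9, I/O yield, promote→Q0. Q0=[P1,P2] Q1=[P3,P4] Q2=[]
t=25-27: P1@Q0 runs 2, rem=2, I/O yield, promote→Q0. Q0=[P2,P1] Q1=[P3,P4] Q2=[]
t=27-28: P2@Q0 runs 1, rem=8, I/O yield, promote→Q0. Q0=[P1,P2] Q1=[P3,P4] Q2=[]
t=28-30: P1@Q0 runs 2, rem=0, completes. Q0=[P2] Q1=[P3,P4] Q2=[]
t=30-31: P2@Q0 runs 1, rem=7, I/O yield, promote→Q0. Q0=[P2] Q1=[P3,P4] Q2=[]
t=31-32: P2@Q0 runs 1, rem=6, I/O yield, promote→Q0. Q0=[P2] Q1=[P3,P4] Q2=[]
t=32-33: P2@Q0 runs 1, rem=5, I/O yield, promote→Q0. Q0=[P2] Q1=[P3,P4] Q2=[]
t=33-34: P2@Q0 runs 1, rem=4, I/O yield, promote→Q0. Q0=[P2] Q1=[P3,P4] Q2=[]
t=34-35: P2@Q0 runs 1, rem=3, I/O yield, promote→Q0. Q0=[P2] Q1=[P3,P4] Q2=[]
t=35-36: P2@Q0 runs 1, rem=2, I/O yield, promote→Q0. Q0=[P2] Q1=[P3,P4] Q2=[]
t=36-37: P2@Q0 runs 1, rem=1, I/O yield, promote→Q0. Q0=[P2] Q1=[P3,P4] Q2=[]
t=37-38: P2@Q0 runs 1, rem=0, completes. Q0=[] Q1=[P3,P4] Q2=[]
t=38-39: P3@Q1 runs 1, rem=0, completes. Q0=[] Q1=[P4] Q2=[]
t=39-40: P4@Q1 runs 1, rem=0, completes. Q0=[] Q1=[] Q2=[]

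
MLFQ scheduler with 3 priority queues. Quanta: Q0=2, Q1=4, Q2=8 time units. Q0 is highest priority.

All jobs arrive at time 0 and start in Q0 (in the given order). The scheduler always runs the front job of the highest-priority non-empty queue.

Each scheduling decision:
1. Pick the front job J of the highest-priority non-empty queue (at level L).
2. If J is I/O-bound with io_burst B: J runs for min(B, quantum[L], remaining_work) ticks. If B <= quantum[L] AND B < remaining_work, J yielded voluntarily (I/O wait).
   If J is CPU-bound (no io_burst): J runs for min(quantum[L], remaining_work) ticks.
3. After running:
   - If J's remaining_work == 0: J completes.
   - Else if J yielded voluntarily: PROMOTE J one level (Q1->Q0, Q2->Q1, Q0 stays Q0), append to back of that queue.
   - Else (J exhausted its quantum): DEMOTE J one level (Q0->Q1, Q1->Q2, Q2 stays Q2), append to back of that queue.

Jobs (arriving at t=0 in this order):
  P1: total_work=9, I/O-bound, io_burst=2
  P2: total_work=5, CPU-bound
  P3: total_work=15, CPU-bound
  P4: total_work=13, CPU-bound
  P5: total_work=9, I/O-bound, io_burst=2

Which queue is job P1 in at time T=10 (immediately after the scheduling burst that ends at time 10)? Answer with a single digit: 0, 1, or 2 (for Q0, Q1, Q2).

t=0-2: P1@Q0 runs 2, rem=7, I/O yield, promote→Q0. Q0=[P2,P3,P4,P5,P1] Q1=[] Q2=[]
t=2-4: P2@Q0 runs 2, rem=3, quantum used, demote→Q1. Q0=[P3,P4,P5,P1] Q1=[P2] Q2=[]
t=4-6: P3@Q0 runs 2, rem=13, quantum used, demote→Q1. Q0=[P4,P5,P1] Q1=[P2,P3] Q2=[]
t=6-8: P4@Q0 runs 2, rem=11, quantum used, demote→Q1. Q0=[P5,P1] Q1=[P2,P3,P4] Q2=[]
t=8-10: P5@Q0 runs 2, rem=7, I/O yield, promote→Q0. Q0=[P1,P5] Q1=[P2,P3,P4] Q2=[]
t=10-12: P1@Q0 runs 2, rem=5, I/O yield, promote→Q0. Q0=[P5,P1] Q1=[P2,P3,P4] Q2=[]
t=12-14: P5@Q0 runs 2, rem=5, I/O yield, promote→Q0. Q0=[P1,P5] Q1=[P2,P3,P4] Q2=[]
t=14-16: P1@Q0 runs 2, rem=3, I/O yield, promote→Q0. Q0=[P5,P1] Q1=[P2,P3,P4] Q2=[]
t=16-18: P5@Q0 runs 2, rem=3, I/O yield, promote→Q0. Q0=[P1,P5] Q1=[P2,P3,P4] Q2=[]
t=18-20: P1@Q0 runs 2, rem=1, I/O yield, promote→Q0. Q0=[P5,P1] Q1=[P2,P3,P4] Q2=[]
t=20-22: P5@Q0 runs 2, rem=1, I/O yield, promote→Q0. Q0=[P1,P5] Q1=[P2,P3,P4] Q2=[]
t=22-23: P1@Q0 runs 1, rem=0, completes. Q0=[P5] Q1=[P2,P3,P4] Q2=[]
t=23-24: P5@Q0 runs 1, rem=0, completes. Q0=[] Q1=[P2,P3,P4] Q2=[]
t=24-27: P2@Q1 runs 3, rem=0, completes. Q0=[] Q1=[P3,P4] Q2=[]
t=27-31: P3@Q1 runs 4, rem=9, quantum used, demote→Q2. Q0=[] Q1=[P4] Q2=[P3]
t=31-35: P4@Q1 runs 4, rem=7, quantum used, demote→Q2. Q0=[] Q1=[] Q2=[P3,P4]
t=35-43: P3@Q2 runs 8, rem=1, quantum used, demote→Q2. Q0=[] Q1=[] Q2=[P4,P3]
t=43-50: P4@Q2 runs 7, rem=0, completes. Q0=[] Q1=[] Q2=[P3]
t=50-51: P3@Q2 runs 1, rem=0, completes. Q0=[] Q1=[] Q2=[]

Answer: 0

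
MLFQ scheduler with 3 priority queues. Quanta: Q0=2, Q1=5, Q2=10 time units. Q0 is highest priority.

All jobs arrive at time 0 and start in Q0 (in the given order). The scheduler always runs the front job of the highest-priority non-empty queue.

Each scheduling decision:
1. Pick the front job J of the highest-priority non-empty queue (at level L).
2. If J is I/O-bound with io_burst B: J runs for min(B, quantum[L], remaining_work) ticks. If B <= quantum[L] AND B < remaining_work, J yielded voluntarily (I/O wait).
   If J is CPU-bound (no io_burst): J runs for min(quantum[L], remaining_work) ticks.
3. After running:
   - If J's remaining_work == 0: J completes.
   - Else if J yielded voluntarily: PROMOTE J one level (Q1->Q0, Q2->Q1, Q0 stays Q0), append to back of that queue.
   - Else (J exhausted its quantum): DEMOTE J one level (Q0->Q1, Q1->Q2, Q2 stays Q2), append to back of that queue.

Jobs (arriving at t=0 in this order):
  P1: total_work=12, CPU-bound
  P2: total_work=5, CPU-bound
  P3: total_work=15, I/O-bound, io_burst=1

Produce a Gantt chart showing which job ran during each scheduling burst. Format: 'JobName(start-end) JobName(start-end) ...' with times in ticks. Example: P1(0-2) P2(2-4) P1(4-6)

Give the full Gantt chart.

Answer: P1(0-2) P2(2-4) P3(4-5) P3(5-6) P3(6-7) P3(7-8) P3(8-9) P3(9-10) P3(10-11) P3(11-12) P3(12-13) P3(13-14) P3(14-15) P3(15-16) P3(16-17) P3(17-18) P3(18-19) P1(19-24) P2(24-27) P1(27-32)

Derivation:
t=0-2: P1@Q0 runs 2, rem=10, quantum used, demote→Q1. Q0=[P2,P3] Q1=[P1] Q2=[]
t=2-4: P2@Q0 runs 2, rem=3, quantum used, demote→Q1. Q0=[P3] Q1=[P1,P2] Q2=[]
t=4-5: P3@Q0 runs 1, rem=14, I/O yield, promote→Q0. Q0=[P3] Q1=[P1,P2] Q2=[]
t=5-6: P3@Q0 runs 1, rem=13, I/O yield, promote→Q0. Q0=[P3] Q1=[P1,P2] Q2=[]
t=6-7: P3@Q0 runs 1, rem=12, I/O yield, promote→Q0. Q0=[P3] Q1=[P1,P2] Q2=[]
t=7-8: P3@Q0 runs 1, rem=11, I/O yield, promote→Q0. Q0=[P3] Q1=[P1,P2] Q2=[]
t=8-9: P3@Q0 runs 1, rem=10, I/O yield, promote→Q0. Q0=[P3] Q1=[P1,P2] Q2=[]
t=9-10: P3@Q0 runs 1, rem=9, I/O yield, promote→Q0. Q0=[P3] Q1=[P1,P2] Q2=[]
t=10-11: P3@Q0 runs 1, rem=8, I/O yield, promote→Q0. Q0=[P3] Q1=[P1,P2] Q2=[]
t=11-12: P3@Q0 runs 1, rem=7, I/O yield, promote→Q0. Q0=[P3] Q1=[P1,P2] Q2=[]
t=12-13: P3@Q0 runs 1, rem=6, I/O yield, promote→Q0. Q0=[P3] Q1=[P1,P2] Q2=[]
t=13-14: P3@Q0 runs 1, rem=5, I/O yield, promote→Q0. Q0=[P3] Q1=[P1,P2] Q2=[]
t=14-15: P3@Q0 runs 1, rem=4, I/O yield, promote→Q0. Q0=[P3] Q1=[P1,P2] Q2=[]
t=15-16: P3@Q0 runs 1, rem=3, I/O yield, promote→Q0. Q0=[P3] Q1=[P1,P2] Q2=[]
t=16-17: P3@Q0 runs 1, rem=2, I/O yield, promote→Q0. Q0=[P3] Q1=[P1,P2] Q2=[]
t=17-18: P3@Q0 runs 1, rem=1, I/O yield, promote→Q0. Q0=[P3] Q1=[P1,P2] Q2=[]
t=18-19: P3@Q0 runs 1, rem=0, completes. Q0=[] Q1=[P1,P2] Q2=[]
t=19-24: P1@Q1 runs 5, rem=5, quantum used, demote→Q2. Q0=[] Q1=[P2] Q2=[P1]
t=24-27: P2@Q1 runs 3, rem=0, completes. Q0=[] Q1=[] Q2=[P1]
t=27-32: P1@Q2 runs 5, rem=0, completes. Q0=[] Q1=[] Q2=[]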